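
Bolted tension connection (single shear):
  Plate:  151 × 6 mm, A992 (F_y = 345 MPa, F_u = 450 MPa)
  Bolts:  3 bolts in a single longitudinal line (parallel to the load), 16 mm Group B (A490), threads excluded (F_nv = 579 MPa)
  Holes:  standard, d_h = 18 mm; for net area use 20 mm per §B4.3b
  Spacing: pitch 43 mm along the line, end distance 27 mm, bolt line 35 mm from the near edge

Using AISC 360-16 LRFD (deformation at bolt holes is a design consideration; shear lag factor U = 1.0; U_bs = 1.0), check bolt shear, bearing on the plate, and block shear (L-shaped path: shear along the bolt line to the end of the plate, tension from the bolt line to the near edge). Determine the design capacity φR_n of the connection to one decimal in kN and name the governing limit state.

Bolt shear: A_b = π(16)²/4 = 201.06 mm². φR_n = 0.75 × 579 × 201.06 × 3 × 1 = 261.9 kN.
Bearing (6 mm plate, F_u = 450 MPa): end bolts L_c = 27 − 18/2 = 18, R_n = min(1.2×18×6×450, 2.4×16×6×450) = 58.32 kN/bolt; interior L_c = 43 − 18 = 25, R_n = 81 kN/bolt. φR_n = 0.75 × (1×58.32 + 2×81) = 165.2 kN.
Block shear: shear path 1×[27+2×43] = 1×113 mm, A_gv = 678, A_nv = 1×(113 − 2.5×20)×6 = 378 mm²; tension to near edge: (35 − 0.5×20)×6 = 150 mm². R_n = min(0.6×450×378, 0.6×345×678) + 1.0×450×150 = min(102.06, 140.35) + 67.5 = 169.56 kN. φR_n = 0.75 × 169.56 = 127.2 kN.
Governing: min(261.9, 165.2, 127.2) = 127.2 kN → block shear.

127.2 kN (block shear governs)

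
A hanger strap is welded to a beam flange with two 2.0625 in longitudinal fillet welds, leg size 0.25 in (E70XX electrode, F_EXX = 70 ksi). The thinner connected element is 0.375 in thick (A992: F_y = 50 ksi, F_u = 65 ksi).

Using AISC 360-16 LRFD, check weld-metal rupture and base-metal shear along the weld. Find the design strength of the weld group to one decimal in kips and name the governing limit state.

Weld metal: throat = 0.707×0.25 = 0.17675 in, L = 2×2.0625 = 4.125 in. φR_n = 0.75 × 0.6 × 70 × 0.17675 × 4.125 = 23.0 kips.
Base metal shear (0.375 in plate): yield φR_n = 1.0×0.6×50×0.375×4.125 = 46.4 kips; rupture φR_n = 0.75×0.6×65×0.375×4.125 = 45.2 kips; take 45.2 kips (rupture).
Governing: min(23.0, 45.2) = 23.0 kips → weld metal.

23.0 kips (weld metal governs)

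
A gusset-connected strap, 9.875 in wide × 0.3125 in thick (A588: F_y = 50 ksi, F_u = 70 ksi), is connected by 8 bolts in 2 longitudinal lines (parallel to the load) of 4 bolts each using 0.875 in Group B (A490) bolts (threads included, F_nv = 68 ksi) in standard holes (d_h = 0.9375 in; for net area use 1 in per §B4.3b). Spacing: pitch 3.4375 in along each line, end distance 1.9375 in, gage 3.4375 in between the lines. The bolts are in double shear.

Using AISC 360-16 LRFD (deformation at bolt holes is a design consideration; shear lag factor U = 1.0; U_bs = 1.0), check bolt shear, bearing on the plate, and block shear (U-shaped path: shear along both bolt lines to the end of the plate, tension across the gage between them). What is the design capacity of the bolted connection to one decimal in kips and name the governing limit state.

212.3 kips (block shear governs)

Bolt shear: A_b = π(0.875)²/4 = 0.60132 in². φR_n = 0.75 × 68 × 0.60132 × 8 × 2 = 490.7 kips.
Bearing (0.3125 in plate, F_u = 70 ksi): end bolts L_c = 1.9375 − 0.9375/2 = 1.46875, R_n = min(1.2×1.46875×0.3125×70, 2.4×0.875×0.3125×70) = 38.555 kips/bolt; interior L_c = 3.4375 − 0.9375 = 2.5, R_n = 45.938 kips/bolt. φR_n = 0.75 × (2×38.555 + 6×45.938) = 264.6 kips.
Block shear: shear path 2×[1.9375+3×3.4375] = 2×12.25 in, A_gv = 7.6563, A_nv = 2×(12.25 − 3.5×1)×0.3125 = 5.4688 in²; tension across gage: (3.4375 − 1×1)×0.3125 = 0.76172 in². R_n = min(0.6×70×5.4688, 0.6×50×7.6563) + 1.0×70×0.76172 = min(229.69, 229.69) + 53.32 = 283.01 kips. φR_n = 0.75 × 283.01 = 212.3 kips.
Governing: min(490.7, 264.6, 212.3) = 212.3 kips → block shear.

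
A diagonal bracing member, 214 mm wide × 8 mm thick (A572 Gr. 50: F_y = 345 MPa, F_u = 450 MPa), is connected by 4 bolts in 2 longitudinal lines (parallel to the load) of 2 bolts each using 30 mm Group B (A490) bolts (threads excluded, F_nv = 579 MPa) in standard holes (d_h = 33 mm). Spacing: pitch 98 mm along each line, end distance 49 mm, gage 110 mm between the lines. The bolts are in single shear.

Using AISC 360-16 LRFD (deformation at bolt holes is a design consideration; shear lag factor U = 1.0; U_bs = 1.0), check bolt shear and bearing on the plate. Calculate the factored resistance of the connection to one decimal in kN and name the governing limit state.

599.4 kN (bearing governs)

Bolt shear: A_b = π(30)²/4 = 706.86 mm². φR_n = 0.75 × 579 × 706.86 × 4 × 1 = 1227.8 kN.
Bearing (8 mm plate, F_u = 450 MPa): end bolts L_c = 49 − 33/2 = 32.5, R_n = min(1.2×32.5×8×450, 2.4×30×8×450) = 140.4 kN/bolt; interior L_c = 98 − 33 = 65, R_n = 259.2 kN/bolt. φR_n = 0.75 × (2×140.4 + 2×259.2) = 599.4 kN.
Governing: min(1227.8, 599.4) = 599.4 kN → bearing.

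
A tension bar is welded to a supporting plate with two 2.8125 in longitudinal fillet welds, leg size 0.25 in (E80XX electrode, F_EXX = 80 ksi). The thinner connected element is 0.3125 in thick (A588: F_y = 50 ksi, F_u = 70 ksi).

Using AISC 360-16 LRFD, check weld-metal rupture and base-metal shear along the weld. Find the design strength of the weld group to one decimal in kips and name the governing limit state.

Weld metal: throat = 0.707×0.25 = 0.17675 in, L = 2×2.8125 = 5.625 in. φR_n = 0.75 × 0.6 × 80 × 0.17675 × 5.625 = 35.8 kips.
Base metal shear (0.3125 in plate): yield φR_n = 1.0×0.6×50×0.3125×5.625 = 52.7 kips; rupture φR_n = 0.75×0.6×70×0.3125×5.625 = 55.4 kips; take 52.7 kips (yield).
Governing: min(35.8, 52.7) = 35.8 kips → weld metal.

35.8 kips (weld metal governs)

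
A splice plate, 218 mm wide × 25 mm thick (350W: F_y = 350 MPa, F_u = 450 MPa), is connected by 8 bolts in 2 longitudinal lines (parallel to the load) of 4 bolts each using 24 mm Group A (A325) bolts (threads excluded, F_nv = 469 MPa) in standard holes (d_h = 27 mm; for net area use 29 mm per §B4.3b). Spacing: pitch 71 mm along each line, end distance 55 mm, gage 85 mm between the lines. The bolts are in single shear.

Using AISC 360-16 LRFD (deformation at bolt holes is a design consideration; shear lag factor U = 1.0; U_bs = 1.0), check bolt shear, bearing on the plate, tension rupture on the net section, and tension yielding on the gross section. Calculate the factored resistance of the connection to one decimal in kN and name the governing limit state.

1273.0 kN (bolt shear governs)

Bolt shear: A_b = π(24)²/4 = 452.39 mm². φR_n = 0.75 × 469 × 452.39 × 8 × 1 = 1273.0 kN.
Bearing (25 mm plate, F_u = 450 MPa): end bolts L_c = 55 − 27/2 = 41.5, R_n = min(1.2×41.5×25×450, 2.4×24×25×450) = 560.25 kN/bolt; interior L_c = 71 − 27 = 44, R_n = 594 kN/bolt. φR_n = 0.75 × (2×560.25 + 6×594) = 3513.4 kN.
Tension rupture (net): A_n = (218 − 2×29)×25 = 4000 mm² (U = 1.0, A_e = A_n). φR_n = 0.75 × 450 × 4000 = 1350.0 kN.
Tension yield (gross): A_g = 218×25 = 5450 mm². φR_n = 0.90 × 350 × 5450 = 1716.8 kN.
Governing: min(1273.0, 3513.4, 1350.0, 1716.8) = 1273.0 kN → bolt shear.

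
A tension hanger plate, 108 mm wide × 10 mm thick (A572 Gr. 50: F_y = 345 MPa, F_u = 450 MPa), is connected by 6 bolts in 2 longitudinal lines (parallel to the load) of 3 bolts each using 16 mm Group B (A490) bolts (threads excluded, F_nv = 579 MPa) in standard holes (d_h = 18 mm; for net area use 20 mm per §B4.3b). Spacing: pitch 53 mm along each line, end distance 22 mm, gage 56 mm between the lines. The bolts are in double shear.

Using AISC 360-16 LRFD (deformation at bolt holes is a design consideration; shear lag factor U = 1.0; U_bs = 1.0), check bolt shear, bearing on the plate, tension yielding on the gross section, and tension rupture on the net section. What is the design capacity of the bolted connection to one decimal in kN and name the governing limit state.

229.5 kN (net-section rupture governs)

Bolt shear: A_b = π(16)²/4 = 201.06 mm². φR_n = 0.75 × 579 × 201.06 × 6 × 2 = 1047.7 kN.
Bearing (10 mm plate, F_u = 450 MPa): end bolts L_c = 22 − 18/2 = 13, R_n = min(1.2×13×10×450, 2.4×16×10×450) = 70.2 kN/bolt; interior L_c = 53 − 18 = 35, R_n = 172.8 kN/bolt. φR_n = 0.75 × (2×70.2 + 4×172.8) = 623.7 kN.
Tension yield (gross): A_g = 108×10 = 1080 mm². φR_n = 0.90 × 345 × 1080 = 335.3 kN.
Tension rupture (net): A_n = (108 − 2×20)×10 = 680 mm² (U = 1.0, A_e = A_n). φR_n = 0.75 × 450 × 680 = 229.5 kN.
Governing: min(1047.7, 623.7, 335.3, 229.5) = 229.5 kN → net-section rupture.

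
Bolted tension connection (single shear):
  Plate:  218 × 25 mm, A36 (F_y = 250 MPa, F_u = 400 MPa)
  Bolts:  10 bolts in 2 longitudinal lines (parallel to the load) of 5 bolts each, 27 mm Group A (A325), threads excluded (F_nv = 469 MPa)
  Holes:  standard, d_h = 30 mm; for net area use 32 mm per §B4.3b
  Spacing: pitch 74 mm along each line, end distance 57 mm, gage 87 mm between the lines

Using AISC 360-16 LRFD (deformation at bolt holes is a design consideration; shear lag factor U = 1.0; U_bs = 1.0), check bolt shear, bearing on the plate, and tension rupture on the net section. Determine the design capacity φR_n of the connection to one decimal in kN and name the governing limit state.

1155.0 kN (net-section rupture governs)

Bolt shear: A_b = π(27)²/4 = 572.56 mm². φR_n = 0.75 × 469 × 572.56 × 10 × 1 = 2014.0 kN.
Bearing (25 mm plate, F_u = 400 MPa): end bolts L_c = 57 − 30/2 = 42, R_n = min(1.2×42×25×400, 2.4×27×25×400) = 504 kN/bolt; interior L_c = 74 − 30 = 44, R_n = 528 kN/bolt. φR_n = 0.75 × (2×504 + 8×528) = 3924.0 kN.
Tension rupture (net): A_n = (218 − 2×32)×25 = 3850 mm² (U = 1.0, A_e = A_n). φR_n = 0.75 × 400 × 3850 = 1155.0 kN.
Governing: min(2014.0, 3924.0, 1155.0) = 1155.0 kN → net-section rupture.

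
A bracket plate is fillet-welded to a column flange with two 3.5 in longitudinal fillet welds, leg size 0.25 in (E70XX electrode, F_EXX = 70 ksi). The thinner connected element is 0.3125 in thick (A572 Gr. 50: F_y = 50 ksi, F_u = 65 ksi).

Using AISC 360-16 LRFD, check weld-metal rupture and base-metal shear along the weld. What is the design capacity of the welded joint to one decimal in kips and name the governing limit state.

Weld metal: throat = 0.707×0.25 = 0.17675 in, L = 2×3.5 = 7 in. φR_n = 0.75 × 0.6 × 70 × 0.17675 × 7 = 39.0 kips.
Base metal shear (0.3125 in plate): yield φR_n = 1.0×0.6×50×0.3125×7 = 65.6 kips; rupture φR_n = 0.75×0.6×65×0.3125×7 = 64.0 kips; take 64.0 kips (rupture).
Governing: min(39.0, 64.0) = 39.0 kips → weld metal.

39.0 kips (weld metal governs)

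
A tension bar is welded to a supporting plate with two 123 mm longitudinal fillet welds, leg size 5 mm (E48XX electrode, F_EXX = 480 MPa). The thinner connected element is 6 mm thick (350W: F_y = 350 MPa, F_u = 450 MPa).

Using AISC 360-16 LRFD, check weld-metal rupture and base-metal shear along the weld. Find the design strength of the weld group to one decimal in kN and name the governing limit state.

187.8 kN (weld metal governs)

Weld metal: throat = 0.707×5 = 3.535 mm, L = 2×123 = 246 mm. φR_n = 0.75 × 0.6 × 480 × 3.535 × 246 = 187.8 kN.
Base metal shear (6 mm plate): yield φR_n = 1.0×0.6×350×6×246 = 310.0 kN; rupture φR_n = 0.75×0.6×450×6×246 = 298.9 kN; take 298.9 kN (rupture).
Governing: min(187.8, 298.9) = 187.8 kN → weld metal.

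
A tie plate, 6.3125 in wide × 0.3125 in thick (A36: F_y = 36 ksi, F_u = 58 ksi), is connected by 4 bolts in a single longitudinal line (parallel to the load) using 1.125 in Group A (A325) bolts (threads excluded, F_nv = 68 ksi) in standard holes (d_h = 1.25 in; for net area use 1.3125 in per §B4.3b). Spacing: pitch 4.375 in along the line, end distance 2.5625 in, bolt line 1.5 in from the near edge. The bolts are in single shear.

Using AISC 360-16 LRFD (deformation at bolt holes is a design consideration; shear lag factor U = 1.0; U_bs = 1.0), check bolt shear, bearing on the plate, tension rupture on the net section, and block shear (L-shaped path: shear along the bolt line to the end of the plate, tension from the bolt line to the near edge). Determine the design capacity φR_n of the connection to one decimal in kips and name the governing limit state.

68.0 kips (net-section rupture governs)

Bolt shear: A_b = π(1.125)²/4 = 0.99402 in². φR_n = 0.75 × 68 × 0.99402 × 4 × 1 = 202.8 kips.
Bearing (0.3125 in plate, F_u = 58 ksi): end bolts L_c = 2.5625 − 1.25/2 = 1.9375, R_n = min(1.2×1.9375×0.3125×58, 2.4×1.125×0.3125×58) = 42.141 kips/bolt; interior L_c = 4.375 − 1.25 = 3.125, R_n = 48.938 kips/bolt. φR_n = 0.75 × (1×42.141 + 3×48.938) = 141.7 kips.
Tension rupture (net): A_n = (6.3125 − 1×1.3125)×0.3125 = 1.5625 in² (U = 1.0, A_e = A_n). φR_n = 0.75 × 58 × 1.5625 = 68.0 kips.
Block shear: shear path 1×[2.5625+3×4.375] = 1×15.6875 in, A_gv = 4.9023, A_nv = 1×(15.6875 − 3.5×1.3125)×0.3125 = 3.4668 in²; tension to near edge: (1.5 − 0.5×1.3125)×0.3125 = 0.26367 in². R_n = min(0.6×58×3.4668, 0.6×36×4.9023) + 1.0×58×0.26367 = min(120.64, 105.89) + 15.293 = 121.18 kips. φR_n = 0.75 × 121.18 = 90.9 kips.
Governing: min(202.8, 141.7, 68.0, 90.9) = 68.0 kips → net-section rupture.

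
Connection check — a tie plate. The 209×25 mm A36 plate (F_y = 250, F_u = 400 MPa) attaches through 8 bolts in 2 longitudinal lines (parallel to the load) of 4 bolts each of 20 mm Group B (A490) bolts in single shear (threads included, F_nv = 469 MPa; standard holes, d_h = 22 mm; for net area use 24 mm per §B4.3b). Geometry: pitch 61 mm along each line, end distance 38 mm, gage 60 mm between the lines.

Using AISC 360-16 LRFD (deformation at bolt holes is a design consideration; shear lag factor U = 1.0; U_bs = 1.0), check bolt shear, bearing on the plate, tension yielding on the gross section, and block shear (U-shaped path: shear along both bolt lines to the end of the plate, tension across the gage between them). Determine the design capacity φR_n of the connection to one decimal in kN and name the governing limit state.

884.0 kN (bolt shear governs)

Bolt shear: A_b = π(20)²/4 = 314.16 mm². φR_n = 0.75 × 469 × 314.16 × 8 × 1 = 884.0 kN.
Bearing (25 mm plate, F_u = 400 MPa): end bolts L_c = 38 − 22/2 = 27, R_n = min(1.2×27×25×400, 2.4×20×25×400) = 324 kN/bolt; interior L_c = 61 − 22 = 39, R_n = 468 kN/bolt. φR_n = 0.75 × (2×324 + 6×468) = 2592.0 kN.
Tension yield (gross): A_g = 209×25 = 5225 mm². φR_n = 0.90 × 250 × 5225 = 1175.6 kN.
Block shear: shear path 2×[38+3×61] = 2×221 mm, A_gv = 11050, A_nv = 2×(221 − 3.5×24)×25 = 6850 mm²; tension across gage: (60 − 1×24)×25 = 900 mm². R_n = min(0.6×400×6850, 0.6×250×11050) + 1.0×400×900 = min(1644, 1657.5) + 360 = 2004 kN. φR_n = 0.75 × 2004 = 1503.0 kN.
Governing: min(884.0, 2592.0, 1175.6, 1503.0) = 884.0 kN → bolt shear.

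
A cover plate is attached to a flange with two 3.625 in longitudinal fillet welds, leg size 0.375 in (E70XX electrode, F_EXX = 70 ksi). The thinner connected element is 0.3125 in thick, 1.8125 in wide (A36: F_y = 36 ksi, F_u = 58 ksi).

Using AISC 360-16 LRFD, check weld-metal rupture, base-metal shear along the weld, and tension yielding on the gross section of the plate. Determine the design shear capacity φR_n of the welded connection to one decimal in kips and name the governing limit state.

18.4 kips (gross-section yield governs)

Weld metal: throat = 0.707×0.375 = 0.26513 in, L = 2×3.625 = 7.25 in. φR_n = 0.75 × 0.6 × 70 × 0.26513 × 7.25 = 60.5 kips.
Base metal shear (0.3125 in plate): yield φR_n = 1.0×0.6×36×0.3125×7.25 = 48.9 kips; rupture φR_n = 0.75×0.6×58×0.3125×7.25 = 59.1 kips; take 48.9 kips (yield).
Tension yield (gross): A_g = 1.8125×0.3125 = 0.56641 in². φR_n = 0.90 × 36 × 0.56641 = 18.4 kips.
Governing: min(60.5, 48.9, 18.4) = 18.4 kips → gross-section yield.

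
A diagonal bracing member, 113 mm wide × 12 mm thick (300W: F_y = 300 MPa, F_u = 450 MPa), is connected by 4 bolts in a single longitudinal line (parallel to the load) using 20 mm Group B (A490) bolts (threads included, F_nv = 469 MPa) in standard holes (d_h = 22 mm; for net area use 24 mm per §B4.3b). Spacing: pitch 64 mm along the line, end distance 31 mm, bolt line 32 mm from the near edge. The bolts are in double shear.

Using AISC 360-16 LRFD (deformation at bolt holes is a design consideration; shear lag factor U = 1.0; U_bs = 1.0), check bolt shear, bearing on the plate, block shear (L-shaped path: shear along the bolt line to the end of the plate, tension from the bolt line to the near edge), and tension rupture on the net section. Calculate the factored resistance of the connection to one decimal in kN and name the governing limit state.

Bolt shear: A_b = π(20)²/4 = 314.16 mm². φR_n = 0.75 × 469 × 314.16 × 4 × 2 = 884.0 kN.
Bearing (12 mm plate, F_u = 450 MPa): end bolts L_c = 31 − 22/2 = 20, R_n = min(1.2×20×12×450, 2.4×20×12×450) = 129.6 kN/bolt; interior L_c = 64 − 22 = 42, R_n = 259.2 kN/bolt. φR_n = 0.75 × (1×129.6 + 3×259.2) = 680.4 kN.
Block shear: shear path 1×[31+3×64] = 1×223 mm, A_gv = 2676, A_nv = 1×(223 − 3.5×24)×12 = 1668 mm²; tension to near edge: (32 − 0.5×24)×12 = 240 mm². R_n = min(0.6×450×1668, 0.6×300×2676) + 1.0×450×240 = min(450.36, 481.68) + 108 = 558.36 kN. φR_n = 0.75 × 558.36 = 418.8 kN.
Tension rupture (net): A_n = (113 − 1×24)×12 = 1068 mm² (U = 1.0, A_e = A_n). φR_n = 0.75 × 450 × 1068 = 360.5 kN.
Governing: min(884.0, 680.4, 418.8, 360.5) = 360.5 kN → net-section rupture.

360.5 kN (net-section rupture governs)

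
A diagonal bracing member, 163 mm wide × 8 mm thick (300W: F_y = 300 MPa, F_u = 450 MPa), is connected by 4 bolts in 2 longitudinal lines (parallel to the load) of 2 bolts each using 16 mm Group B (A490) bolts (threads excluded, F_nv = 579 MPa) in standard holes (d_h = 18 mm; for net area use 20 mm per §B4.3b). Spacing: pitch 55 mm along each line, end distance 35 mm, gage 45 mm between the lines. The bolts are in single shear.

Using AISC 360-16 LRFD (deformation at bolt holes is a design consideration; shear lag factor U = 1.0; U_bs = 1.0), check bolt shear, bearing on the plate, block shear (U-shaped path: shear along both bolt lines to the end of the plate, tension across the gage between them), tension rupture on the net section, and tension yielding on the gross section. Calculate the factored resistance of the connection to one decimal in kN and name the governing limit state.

261.9 kN (block shear governs)

Bolt shear: A_b = π(16)²/4 = 201.06 mm². φR_n = 0.75 × 579 × 201.06 × 4 × 1 = 349.2 kN.
Bearing (8 mm plate, F_u = 450 MPa): end bolts L_c = 35 − 18/2 = 26, R_n = min(1.2×26×8×450, 2.4×16×8×450) = 112.32 kN/bolt; interior L_c = 55 − 18 = 37, R_n = 138.24 kN/bolt. φR_n = 0.75 × (2×112.32 + 2×138.24) = 375.8 kN.
Block shear: shear path 2×[35+1×55] = 2×90 mm, A_gv = 1440, A_nv = 2×(90 − 1.5×20)×8 = 960 mm²; tension across gage: (45 − 1×20)×8 = 200 mm². R_n = min(0.6×450×960, 0.6×300×1440) + 1.0×450×200 = min(259.2, 259.2) + 90 = 349.2 kN. φR_n = 0.75 × 349.2 = 261.9 kN.
Tension rupture (net): A_n = (163 − 2×20)×8 = 984 mm² (U = 1.0, A_e = A_n). φR_n = 0.75 × 450 × 984 = 332.1 kN.
Tension yield (gross): A_g = 163×8 = 1304 mm². φR_n = 0.90 × 300 × 1304 = 352.1 kN.
Governing: min(349.2, 375.8, 261.9, 332.1, 352.1) = 261.9 kN → block shear.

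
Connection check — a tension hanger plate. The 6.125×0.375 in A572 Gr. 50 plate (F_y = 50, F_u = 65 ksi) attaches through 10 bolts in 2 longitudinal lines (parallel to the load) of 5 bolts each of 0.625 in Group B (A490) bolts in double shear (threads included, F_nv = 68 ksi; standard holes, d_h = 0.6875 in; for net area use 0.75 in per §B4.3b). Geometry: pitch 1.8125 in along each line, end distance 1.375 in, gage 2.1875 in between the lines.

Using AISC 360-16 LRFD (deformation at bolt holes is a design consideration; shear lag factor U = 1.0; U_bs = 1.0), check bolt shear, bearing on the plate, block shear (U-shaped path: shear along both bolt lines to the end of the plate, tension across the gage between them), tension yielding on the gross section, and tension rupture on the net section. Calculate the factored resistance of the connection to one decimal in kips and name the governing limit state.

Bolt shear: A_b = π(0.625)²/4 = 0.3068 in². φR_n = 0.75 × 68 × 0.3068 × 10 × 2 = 312.9 kips.
Bearing (0.375 in plate, F_u = 65 ksi): end bolts L_c = 1.375 − 0.6875/2 = 1.03125, R_n = min(1.2×1.03125×0.375×65, 2.4×0.625×0.375×65) = 30.164 kips/bolt; interior L_c = 1.8125 − 0.6875 = 1.125, R_n = 32.906 kips/bolt. φR_n = 0.75 × (2×30.164 + 8×32.906) = 242.7 kips.
Block shear: shear path 2×[1.375+4×1.8125] = 2×8.625 in, A_gv = 6.4688, A_nv = 2×(8.625 − 4.5×0.75)×0.375 = 3.9375 in²; tension across gage: (2.1875 − 1×0.75)×0.375 = 0.53906 in². R_n = min(0.6×65×3.9375, 0.6×50×6.4688) + 1.0×65×0.53906 = min(153.56, 194.06) + 35.039 = 188.6 kips. φR_n = 0.75 × 188.6 = 141.5 kips.
Tension yield (gross): A_g = 6.125×0.375 = 2.2969 in². φR_n = 0.90 × 50 × 2.2969 = 103.4 kips.
Tension rupture (net): A_n = (6.125 − 2×0.75)×0.375 = 1.7344 in² (U = 1.0, A_e = A_n). φR_n = 0.75 × 65 × 1.7344 = 84.6 kips.
Governing: min(312.9, 242.7, 141.5, 103.4, 84.6) = 84.6 kips → net-section rupture.

84.6 kips (net-section rupture governs)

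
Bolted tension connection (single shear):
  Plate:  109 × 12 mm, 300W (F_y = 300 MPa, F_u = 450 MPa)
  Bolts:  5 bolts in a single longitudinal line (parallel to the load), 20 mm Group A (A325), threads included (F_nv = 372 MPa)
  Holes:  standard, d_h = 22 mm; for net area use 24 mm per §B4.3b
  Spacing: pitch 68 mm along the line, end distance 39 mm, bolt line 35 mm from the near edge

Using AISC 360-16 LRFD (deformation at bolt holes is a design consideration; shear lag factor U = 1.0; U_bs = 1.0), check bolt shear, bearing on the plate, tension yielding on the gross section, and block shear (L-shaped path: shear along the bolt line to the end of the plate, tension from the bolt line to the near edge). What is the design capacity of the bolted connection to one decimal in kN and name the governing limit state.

353.2 kN (gross-section yield governs)

Bolt shear: A_b = π(20)²/4 = 314.16 mm². φR_n = 0.75 × 372 × 314.16 × 5 × 1 = 438.3 kN.
Bearing (12 mm plate, F_u = 450 MPa): end bolts L_c = 39 − 22/2 = 28, R_n = min(1.2×28×12×450, 2.4×20×12×450) = 181.44 kN/bolt; interior L_c = 68 − 22 = 46, R_n = 259.2 kN/bolt. φR_n = 0.75 × (1×181.44 + 4×259.2) = 913.7 kN.
Tension yield (gross): A_g = 109×12 = 1308 mm². φR_n = 0.90 × 300 × 1308 = 353.2 kN.
Block shear: shear path 1×[39+4×68] = 1×311 mm, A_gv = 3732, A_nv = 1×(311 − 4.5×24)×12 = 2436 mm²; tension to near edge: (35 − 0.5×24)×12 = 276 mm². R_n = min(0.6×450×2436, 0.6×300×3732) + 1.0×450×276 = min(657.72, 671.76) + 124.2 = 781.92 kN. φR_n = 0.75 × 781.92 = 586.4 kN.
Governing: min(438.3, 913.7, 353.2, 586.4) = 353.2 kN → gross-section yield.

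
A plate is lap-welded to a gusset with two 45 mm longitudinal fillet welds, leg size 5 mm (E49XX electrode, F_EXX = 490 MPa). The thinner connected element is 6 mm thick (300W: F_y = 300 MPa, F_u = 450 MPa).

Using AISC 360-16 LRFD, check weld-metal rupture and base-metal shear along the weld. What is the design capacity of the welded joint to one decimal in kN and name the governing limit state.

70.2 kN (weld metal governs)

Weld metal: throat = 0.707×5 = 3.535 mm, L = 2×45 = 90 mm. φR_n = 0.75 × 0.6 × 490 × 3.535 × 90 = 70.2 kN.
Base metal shear (6 mm plate): yield φR_n = 1.0×0.6×300×6×90 = 97.2 kN; rupture φR_n = 0.75×0.6×450×6×90 = 109.4 kN; take 97.2 kN (yield).
Governing: min(70.2, 97.2) = 70.2 kN → weld metal.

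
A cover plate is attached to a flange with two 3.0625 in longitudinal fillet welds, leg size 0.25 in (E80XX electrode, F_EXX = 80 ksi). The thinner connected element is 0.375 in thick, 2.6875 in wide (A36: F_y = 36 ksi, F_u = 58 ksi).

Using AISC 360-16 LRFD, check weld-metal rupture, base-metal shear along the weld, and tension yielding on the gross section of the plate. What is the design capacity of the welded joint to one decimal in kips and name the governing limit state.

32.7 kips (gross-section yield governs)

Weld metal: throat = 0.707×0.25 = 0.17675 in, L = 2×3.0625 = 6.125 in. φR_n = 0.75 × 0.6 × 80 × 0.17675 × 6.125 = 39.0 kips.
Base metal shear (0.375 in plate): yield φR_n = 1.0×0.6×36×0.375×6.125 = 49.6 kips; rupture φR_n = 0.75×0.6×58×0.375×6.125 = 59.9 kips; take 49.6 kips (yield).
Tension yield (gross): A_g = 2.6875×0.375 = 1.0078 in². φR_n = 0.90 × 36 × 1.0078 = 32.7 kips.
Governing: min(39.0, 49.6, 32.7) = 32.7 kips → gross-section yield.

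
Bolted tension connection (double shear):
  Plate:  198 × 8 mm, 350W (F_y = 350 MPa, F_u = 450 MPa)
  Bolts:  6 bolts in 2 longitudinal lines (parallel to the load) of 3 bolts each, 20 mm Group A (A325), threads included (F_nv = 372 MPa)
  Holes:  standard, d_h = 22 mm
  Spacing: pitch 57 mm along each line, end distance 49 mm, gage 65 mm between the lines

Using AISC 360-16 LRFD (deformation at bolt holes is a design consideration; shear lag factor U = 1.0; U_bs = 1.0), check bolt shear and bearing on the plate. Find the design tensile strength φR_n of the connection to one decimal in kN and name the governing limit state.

699.8 kN (bearing governs)

Bolt shear: A_b = π(20)²/4 = 314.16 mm². φR_n = 0.75 × 372 × 314.16 × 6 × 2 = 1051.8 kN.
Bearing (8 mm plate, F_u = 450 MPa): end bolts L_c = 49 − 22/2 = 38, R_n = min(1.2×38×8×450, 2.4×20×8×450) = 164.16 kN/bolt; interior L_c = 57 − 22 = 35, R_n = 151.2 kN/bolt. φR_n = 0.75 × (2×164.16 + 4×151.2) = 699.8 kN.
Governing: min(1051.8, 699.8) = 699.8 kN → bearing.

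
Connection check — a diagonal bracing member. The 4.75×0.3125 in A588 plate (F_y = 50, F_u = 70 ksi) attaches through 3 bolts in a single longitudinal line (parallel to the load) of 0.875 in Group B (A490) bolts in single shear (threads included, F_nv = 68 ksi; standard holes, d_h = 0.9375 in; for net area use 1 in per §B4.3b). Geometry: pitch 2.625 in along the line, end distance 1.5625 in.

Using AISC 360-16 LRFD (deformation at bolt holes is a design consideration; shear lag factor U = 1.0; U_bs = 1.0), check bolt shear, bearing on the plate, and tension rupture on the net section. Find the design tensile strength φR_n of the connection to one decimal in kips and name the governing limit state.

Bolt shear: A_b = π(0.875)²/4 = 0.60132 in². φR_n = 0.75 × 68 × 0.60132 × 3 × 1 = 92.0 kips.
Bearing (0.3125 in plate, F_u = 70 ksi): end bolts L_c = 1.5625 − 0.9375/2 = 1.09375, R_n = min(1.2×1.09375×0.3125×70, 2.4×0.875×0.3125×70) = 28.711 kips/bolt; interior L_c = 2.625 − 0.9375 = 1.6875, R_n = 44.297 kips/bolt. φR_n = 0.75 × (1×28.711 + 2×44.297) = 88.0 kips.
Tension rupture (net): A_n = (4.75 − 1×1)×0.3125 = 1.1719 in² (U = 1.0, A_e = A_n). φR_n = 0.75 × 70 × 1.1719 = 61.5 kips.
Governing: min(92.0, 88.0, 61.5) = 61.5 kips → net-section rupture.

61.5 kips (net-section rupture governs)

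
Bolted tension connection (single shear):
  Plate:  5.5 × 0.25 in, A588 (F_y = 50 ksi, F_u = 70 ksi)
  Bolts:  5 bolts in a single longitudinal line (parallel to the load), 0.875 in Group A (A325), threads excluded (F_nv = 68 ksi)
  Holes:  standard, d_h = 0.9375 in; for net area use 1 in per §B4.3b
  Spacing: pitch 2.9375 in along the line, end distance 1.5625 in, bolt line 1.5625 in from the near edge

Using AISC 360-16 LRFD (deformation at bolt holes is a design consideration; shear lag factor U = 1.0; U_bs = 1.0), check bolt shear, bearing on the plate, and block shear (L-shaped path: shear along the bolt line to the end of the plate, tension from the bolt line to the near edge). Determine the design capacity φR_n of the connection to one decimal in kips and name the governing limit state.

Bolt shear: A_b = π(0.875)²/4 = 0.60132 in². φR_n = 0.75 × 68 × 0.60132 × 5 × 1 = 153.3 kips.
Bearing (0.25 in plate, F_u = 70 ksi): end bolts L_c = 1.5625 − 0.9375/2 = 1.09375, R_n = min(1.2×1.09375×0.25×70, 2.4×0.875×0.25×70) = 22.969 kips/bolt; interior L_c = 2.9375 − 0.9375 = 2, R_n = 36.75 kips/bolt. φR_n = 0.75 × (1×22.969 + 4×36.75) = 127.5 kips.
Block shear: shear path 1×[1.5625+4×2.9375] = 1×13.3125 in, A_gv = 3.3281, A_nv = 1×(13.3125 − 4.5×1)×0.25 = 2.2031 in²; tension to near edge: (1.5625 − 0.5×1)×0.25 = 0.26563 in². R_n = min(0.6×70×2.2031, 0.6×50×3.3281) + 1.0×70×0.26563 = min(92.53, 99.843) + 18.594 = 111.12 kips. φR_n = 0.75 × 111.12 = 83.3 kips.
Governing: min(153.3, 127.5, 83.3) = 83.3 kips → block shear.

83.3 kips (block shear governs)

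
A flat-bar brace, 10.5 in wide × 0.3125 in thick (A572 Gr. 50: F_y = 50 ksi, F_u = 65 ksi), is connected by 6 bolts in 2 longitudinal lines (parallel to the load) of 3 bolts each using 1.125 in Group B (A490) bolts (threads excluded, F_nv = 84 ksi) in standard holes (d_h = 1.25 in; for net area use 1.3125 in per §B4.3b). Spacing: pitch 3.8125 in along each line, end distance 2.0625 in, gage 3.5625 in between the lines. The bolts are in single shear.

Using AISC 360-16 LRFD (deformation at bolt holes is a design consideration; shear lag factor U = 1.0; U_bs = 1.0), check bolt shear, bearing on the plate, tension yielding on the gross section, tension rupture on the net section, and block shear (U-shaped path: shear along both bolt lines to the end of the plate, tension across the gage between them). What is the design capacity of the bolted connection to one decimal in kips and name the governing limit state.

120.0 kips (net-section rupture governs)

Bolt shear: A_b = π(1.125)²/4 = 0.99402 in². φR_n = 0.75 × 84 × 0.99402 × 6 × 1 = 375.7 kips.
Bearing (0.3125 in plate, F_u = 65 ksi): end bolts L_c = 2.0625 − 1.25/2 = 1.4375, R_n = min(1.2×1.4375×0.3125×65, 2.4×1.125×0.3125×65) = 35.039 kips/bolt; interior L_c = 3.8125 − 1.25 = 2.5625, R_n = 54.844 kips/bolt. φR_n = 0.75 × (2×35.039 + 4×54.844) = 217.1 kips.
Tension yield (gross): A_g = 10.5×0.3125 = 3.2813 in². φR_n = 0.90 × 50 × 3.2813 = 147.7 kips.
Tension rupture (net): A_n = (10.5 − 2×1.3125)×0.3125 = 2.4609 in² (U = 1.0, A_e = A_n). φR_n = 0.75 × 65 × 2.4609 = 120.0 kips.
Block shear: shear path 2×[2.0625+2×3.8125] = 2×9.6875 in, A_gv = 6.0547, A_nv = 2×(9.6875 − 2.5×1.3125)×0.3125 = 4.0039 in²; tension across gage: (3.5625 − 1×1.3125)×0.3125 = 0.70313 in². R_n = min(0.6×65×4.0039, 0.6×50×6.0547) + 1.0×65×0.70313 = min(156.15, 181.64) + 45.703 = 201.85 kips. φR_n = 0.75 × 201.85 = 151.4 kips.
Governing: min(375.7, 217.1, 147.7, 120.0, 151.4) = 120.0 kips → net-section rupture.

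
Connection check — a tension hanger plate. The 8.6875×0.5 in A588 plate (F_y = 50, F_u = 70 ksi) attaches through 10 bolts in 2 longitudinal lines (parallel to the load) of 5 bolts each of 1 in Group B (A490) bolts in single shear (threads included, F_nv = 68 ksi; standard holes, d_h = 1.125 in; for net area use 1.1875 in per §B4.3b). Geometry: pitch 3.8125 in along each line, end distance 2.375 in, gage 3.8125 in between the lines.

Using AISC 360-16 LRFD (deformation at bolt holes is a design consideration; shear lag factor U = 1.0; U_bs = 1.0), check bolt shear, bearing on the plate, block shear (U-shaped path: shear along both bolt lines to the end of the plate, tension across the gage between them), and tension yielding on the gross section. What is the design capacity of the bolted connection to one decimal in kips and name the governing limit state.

Bolt shear: A_b = π(1)²/4 = 0.7854 in². φR_n = 0.75 × 68 × 0.7854 × 10 × 1 = 400.6 kips.
Bearing (0.5 in plate, F_u = 70 ksi): end bolts L_c = 2.375 − 1.125/2 = 1.8125, R_n = min(1.2×1.8125×0.5×70, 2.4×1×0.5×70) = 76.125 kips/bolt; interior L_c = 3.8125 − 1.125 = 2.6875, R_n = 84 kips/bolt. φR_n = 0.75 × (2×76.125 + 8×84) = 618.2 kips.
Block shear: shear path 2×[2.375+4×3.8125] = 2×17.625 in, A_gv = 17.625, A_nv = 2×(17.625 − 4.5×1.1875)×0.5 = 12.281 in²; tension across gage: (3.8125 − 1×1.1875)×0.5 = 1.3125 in². R_n = min(0.6×70×12.281, 0.6×50×17.625) + 1.0×70×1.3125 = min(515.8, 528.75) + 91.875 = 607.68 kips. φR_n = 0.75 × 607.68 = 455.8 kips.
Tension yield (gross): A_g = 8.6875×0.5 = 4.3438 in². φR_n = 0.90 × 50 × 4.3438 = 195.5 kips.
Governing: min(400.6, 618.2, 455.8, 195.5) = 195.5 kips → gross-section yield.

195.5 kips (gross-section yield governs)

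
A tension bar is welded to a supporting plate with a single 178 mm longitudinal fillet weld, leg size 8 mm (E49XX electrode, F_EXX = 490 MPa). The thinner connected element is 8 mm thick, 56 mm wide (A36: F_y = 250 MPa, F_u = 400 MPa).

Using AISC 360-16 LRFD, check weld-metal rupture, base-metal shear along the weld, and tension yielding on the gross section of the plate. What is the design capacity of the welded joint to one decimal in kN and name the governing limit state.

Weld metal: throat = 0.707×8 = 5.656 mm, L = 178 mm. φR_n = 0.75 × 0.6 × 490 × 5.656 × 178 = 222.0 kN.
Base metal shear (8 mm plate): yield φR_n = 1.0×0.6×250×8×178 = 213.6 kN; rupture φR_n = 0.75×0.6×400×8×178 = 256.3 kN; take 213.6 kN (yield).
Tension yield (gross): A_g = 56×8 = 448 mm². φR_n = 0.90 × 250 × 448 = 100.8 kN.
Governing: min(222.0, 213.6, 100.8) = 100.8 kN → gross-section yield.

100.8 kN (gross-section yield governs)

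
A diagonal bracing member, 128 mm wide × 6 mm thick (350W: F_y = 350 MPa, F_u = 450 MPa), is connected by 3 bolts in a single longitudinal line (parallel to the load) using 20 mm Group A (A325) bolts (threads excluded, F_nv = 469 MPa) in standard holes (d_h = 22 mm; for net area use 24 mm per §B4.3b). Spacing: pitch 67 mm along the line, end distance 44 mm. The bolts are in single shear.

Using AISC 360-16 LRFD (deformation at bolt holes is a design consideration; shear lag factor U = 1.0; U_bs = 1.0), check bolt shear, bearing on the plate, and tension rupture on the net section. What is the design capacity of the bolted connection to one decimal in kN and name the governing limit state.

Bolt shear: A_b = π(20)²/4 = 314.16 mm². φR_n = 0.75 × 469 × 314.16 × 3 × 1 = 331.5 kN.
Bearing (6 mm plate, F_u = 450 MPa): end bolts L_c = 44 − 22/2 = 33, R_n = min(1.2×33×6×450, 2.4×20×6×450) = 106.92 kN/bolt; interior L_c = 67 − 22 = 45, R_n = 129.6 kN/bolt. φR_n = 0.75 × (1×106.92 + 2×129.6) = 274.6 kN.
Tension rupture (net): A_n = (128 − 1×24)×6 = 624 mm² (U = 1.0, A_e = A_n). φR_n = 0.75 × 450 × 624 = 210.6 kN.
Governing: min(331.5, 274.6, 210.6) = 210.6 kN → net-section rupture.

210.6 kN (net-section rupture governs)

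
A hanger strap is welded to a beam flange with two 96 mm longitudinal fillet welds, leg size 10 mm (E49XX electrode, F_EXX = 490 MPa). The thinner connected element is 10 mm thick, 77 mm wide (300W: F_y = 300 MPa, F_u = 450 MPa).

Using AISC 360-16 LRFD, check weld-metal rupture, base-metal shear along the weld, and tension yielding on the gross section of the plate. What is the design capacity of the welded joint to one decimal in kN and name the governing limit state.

207.9 kN (gross-section yield governs)

Weld metal: throat = 0.707×10 = 7.07 mm, L = 2×96 = 192 mm. φR_n = 0.75 × 0.6 × 490 × 7.07 × 192 = 299.3 kN.
Base metal shear (10 mm plate): yield φR_n = 1.0×0.6×300×10×192 = 345.6 kN; rupture φR_n = 0.75×0.6×450×10×192 = 388.8 kN; take 345.6 kN (yield).
Tension yield (gross): A_g = 77×10 = 770 mm². φR_n = 0.90 × 300 × 770 = 207.9 kN.
Governing: min(299.3, 345.6, 207.9) = 207.9 kN → gross-section yield.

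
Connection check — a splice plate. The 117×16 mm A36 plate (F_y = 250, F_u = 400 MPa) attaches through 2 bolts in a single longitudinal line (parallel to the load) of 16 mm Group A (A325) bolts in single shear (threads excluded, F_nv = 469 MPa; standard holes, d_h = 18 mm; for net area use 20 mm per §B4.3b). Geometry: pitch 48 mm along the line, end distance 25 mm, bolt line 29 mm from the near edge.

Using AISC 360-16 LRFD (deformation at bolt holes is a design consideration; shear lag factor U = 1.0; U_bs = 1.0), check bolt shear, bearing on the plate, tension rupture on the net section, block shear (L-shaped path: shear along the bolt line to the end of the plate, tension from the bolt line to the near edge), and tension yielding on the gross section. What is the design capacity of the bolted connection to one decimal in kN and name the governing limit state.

Bolt shear: A_b = π(16)²/4 = 201.06 mm². φR_n = 0.75 × 469 × 201.06 × 2 × 1 = 141.4 kN.
Bearing (16 mm plate, F_u = 400 MPa): end bolts L_c = 25 − 18/2 = 16, R_n = min(1.2×16×16×400, 2.4×16×16×400) = 122.88 kN/bolt; interior L_c = 48 − 18 = 30, R_n = 230.4 kN/bolt. φR_n = 0.75 × (1×122.88 + 1×230.4) = 265.0 kN.
Tension rupture (net): A_n = (117 − 1×20)×16 = 1552 mm² (U = 1.0, A_e = A_n). φR_n = 0.75 × 400 × 1552 = 465.6 kN.
Block shear: shear path 1×[25+1×48] = 1×73 mm, A_gv = 1168, A_nv = 1×(73 − 1.5×20)×16 = 688 mm²; tension to near edge: (29 − 0.5×20)×16 = 304 mm². R_n = min(0.6×400×688, 0.6×250×1168) + 1.0×400×304 = min(165.12, 175.2) + 121.6 = 286.72 kN. φR_n = 0.75 × 286.72 = 215.0 kN.
Tension yield (gross): A_g = 117×16 = 1872 mm². φR_n = 0.90 × 250 × 1872 = 421.2 kN.
Governing: min(141.4, 265.0, 465.6, 215.0, 421.2) = 141.4 kN → bolt shear.

141.4 kN (bolt shear governs)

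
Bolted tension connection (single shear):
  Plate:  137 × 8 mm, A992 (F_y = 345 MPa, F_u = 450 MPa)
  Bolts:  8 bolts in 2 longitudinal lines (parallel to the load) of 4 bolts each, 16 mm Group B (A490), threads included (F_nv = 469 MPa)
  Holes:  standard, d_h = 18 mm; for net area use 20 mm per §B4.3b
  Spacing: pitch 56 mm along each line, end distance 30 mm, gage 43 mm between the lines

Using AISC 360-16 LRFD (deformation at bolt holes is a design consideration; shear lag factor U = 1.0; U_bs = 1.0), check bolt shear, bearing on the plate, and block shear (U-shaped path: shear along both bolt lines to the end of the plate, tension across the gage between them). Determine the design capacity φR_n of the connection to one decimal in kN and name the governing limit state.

Bolt shear: A_b = π(16)²/4 = 201.06 mm². φR_n = 0.75 × 469 × 201.06 × 8 × 1 = 565.8 kN.
Bearing (8 mm plate, F_u = 450 MPa): end bolts L_c = 30 − 18/2 = 21, R_n = min(1.2×21×8×450, 2.4×16×8×450) = 90.72 kN/bolt; interior L_c = 56 − 18 = 38, R_n = 138.24 kN/bolt. φR_n = 0.75 × (2×90.72 + 6×138.24) = 758.2 kN.
Block shear: shear path 2×[30+3×56] = 2×198 mm, A_gv = 3168, A_nv = 2×(198 − 3.5×20)×8 = 2048 mm²; tension across gage: (43 − 1×20)×8 = 184 mm². R_n = min(0.6×450×2048, 0.6×345×3168) + 1.0×450×184 = min(552.96, 655.78) + 82.8 = 635.76 kN. φR_n = 0.75 × 635.76 = 476.8 kN.
Governing: min(565.8, 758.2, 476.8) = 476.8 kN → block shear.

476.8 kN (block shear governs)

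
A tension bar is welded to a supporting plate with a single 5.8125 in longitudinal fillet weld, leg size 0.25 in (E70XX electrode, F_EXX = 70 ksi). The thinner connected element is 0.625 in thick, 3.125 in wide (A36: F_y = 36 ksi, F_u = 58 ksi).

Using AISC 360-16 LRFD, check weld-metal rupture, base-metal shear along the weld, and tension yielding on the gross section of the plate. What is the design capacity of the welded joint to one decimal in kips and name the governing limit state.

Weld metal: throat = 0.707×0.25 = 0.17675 in, L = 5.8125 in. φR_n = 0.75 × 0.6 × 70 × 0.17675 × 5.8125 = 32.4 kips.
Base metal shear (0.625 in plate): yield φR_n = 1.0×0.6×36×0.625×5.8125 = 78.5 kips; rupture φR_n = 0.75×0.6×58×0.625×5.8125 = 94.8 kips; take 78.5 kips (yield).
Tension yield (gross): A_g = 3.125×0.625 = 1.9531 in². φR_n = 0.90 × 36 × 1.9531 = 63.3 kips.
Governing: min(32.4, 78.5, 63.3) = 32.4 kips → weld metal.

32.4 kips (weld metal governs)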